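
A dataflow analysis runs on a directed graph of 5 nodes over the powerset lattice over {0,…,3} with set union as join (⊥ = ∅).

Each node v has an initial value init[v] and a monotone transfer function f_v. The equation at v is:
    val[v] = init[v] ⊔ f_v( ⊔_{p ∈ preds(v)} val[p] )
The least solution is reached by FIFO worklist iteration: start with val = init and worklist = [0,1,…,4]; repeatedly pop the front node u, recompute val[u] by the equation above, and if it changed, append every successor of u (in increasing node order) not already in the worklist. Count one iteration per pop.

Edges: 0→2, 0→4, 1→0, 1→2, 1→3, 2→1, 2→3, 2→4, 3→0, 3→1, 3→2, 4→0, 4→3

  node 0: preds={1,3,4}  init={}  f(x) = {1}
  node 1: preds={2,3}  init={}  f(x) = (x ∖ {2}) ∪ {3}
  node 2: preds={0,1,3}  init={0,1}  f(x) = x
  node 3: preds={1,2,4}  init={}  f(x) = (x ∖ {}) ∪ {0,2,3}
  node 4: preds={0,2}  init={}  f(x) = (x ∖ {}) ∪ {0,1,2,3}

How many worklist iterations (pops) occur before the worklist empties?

11

Iteration log — 11 steps:
  step 1. node 0  ⊔preds={}  new={1}  old={}  +wl: 
  step 2. node 1  ⊔preds={0,1}  new={0,1,3}  old={}  +wl: 0
  step 3. node 2  ⊔preds={0,1,3}  new={0,1,3}  old={0,1}  +wl: 1
  step 4. node 3  ⊔preds={0,1,3}  new={0,1,2,3}  old={}  +wl: 2
  step 5. node 4  ⊔preds={0,1,3}  new={0,1,2,3}  old={}  +wl: 3
  step 6. node 0  ⊔preds={0,1,2,3}  new={1}  stable
  step 7. node 1  ⊔preds={0,1,2,3}  new={0,1,3}  stable
  step 8. node 2  ⊔preds={0,1,2,3}  new={0,1,2,3}  old={0,1,3}  +wl: 1,4
  step 9. node 3  ⊔preds={0,1,2,3}  new={0,1,2,3}  stable
  step 10. node 1  ⊔preds={0,1,2,3}  new={0,1,3}  stable
  step 11. node 4  ⊔preds={0,1,2,3}  new={0,1,2,3}  stable

Least fixpoint reached:
  node 0: {1}
  node 1: {0,1,3}
  node 2: {0,1,2,3}
  node 3: {0,1,2,3}
  node 4: {0,1,2,3}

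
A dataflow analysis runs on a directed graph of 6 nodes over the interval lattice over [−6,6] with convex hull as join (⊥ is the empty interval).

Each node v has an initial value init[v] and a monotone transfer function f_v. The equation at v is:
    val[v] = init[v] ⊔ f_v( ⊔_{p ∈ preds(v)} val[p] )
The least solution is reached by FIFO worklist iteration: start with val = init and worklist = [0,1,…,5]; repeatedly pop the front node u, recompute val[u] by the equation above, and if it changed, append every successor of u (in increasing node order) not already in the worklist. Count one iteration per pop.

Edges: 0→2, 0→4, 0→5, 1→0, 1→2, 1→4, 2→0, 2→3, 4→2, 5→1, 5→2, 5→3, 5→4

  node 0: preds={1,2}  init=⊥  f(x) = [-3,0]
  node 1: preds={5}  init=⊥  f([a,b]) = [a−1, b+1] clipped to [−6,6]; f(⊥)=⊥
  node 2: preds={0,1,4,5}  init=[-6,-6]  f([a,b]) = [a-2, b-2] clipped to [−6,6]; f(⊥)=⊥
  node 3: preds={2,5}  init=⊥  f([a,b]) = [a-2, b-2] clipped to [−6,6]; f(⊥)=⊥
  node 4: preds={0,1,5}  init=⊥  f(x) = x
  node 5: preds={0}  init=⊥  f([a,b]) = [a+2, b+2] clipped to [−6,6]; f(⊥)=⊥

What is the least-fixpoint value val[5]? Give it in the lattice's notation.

Iteration log — 15 steps:
  step 1. node 0  ⊔preds=[-6,-6]  new=[-3,0]  old=⊥  +wl: 
  step 2. node 1  ⊔preds=⊥  new=⊥  stable
  step 3. node 2  ⊔preds=[-3,0]  new=[-6,-2]  old=[-6,-6]  +wl: 0
  step 4. node 3  ⊔preds=[-6,-2]  new=[-6,-4]  old=⊥  +wl: 
  step 5. node 4  ⊔preds=[-3,0]  new=[-3,0]  old=⊥  +wl: 2
  step 6. node 5  ⊔preds=[-3,0]  new=[-1,2]  old=⊥  +wl: 1,3,4
  step 7. node 0  ⊔preds=[-6,-2]  new=[-3,0]  stable
  step 8. node 2  ⊔preds=[-3,2]  new=[-6,0]  old=[-6,-2]  +wl: 0
  step 9. node 1  ⊔preds=[-1,2]  new=[-2,3]  old=⊥  +wl: 2
  step 10. node 3  ⊔preds=[-6,2]  new=[-6,0]  old=[-6,-4]  +wl: 
  step 11. node 4  ⊔preds=[-3,3]  new=[-3,3]  old=[-3,0]  +wl: 
  step 12. node 0  ⊔preds=[-6,3]  new=[-3,0]  stable
  step 13. node 2  ⊔preds=[-3,3]  new=[-6,1]  old=[-6,0]  +wl: 0,3
  step 14. node 0  ⊔preds=[-6,3]  new=[-3,0]  stable
  step 15. node 3  ⊔preds=[-6,2]  new=[-6,0]  stable

Least fixpoint reached:
  node 0: [-3,0]
  node 1: [-2,3]
  node 2: [-6,1]
  node 3: [-6,0]
  node 4: [-3,3]
  node 5: [-1,2]

[-1,2]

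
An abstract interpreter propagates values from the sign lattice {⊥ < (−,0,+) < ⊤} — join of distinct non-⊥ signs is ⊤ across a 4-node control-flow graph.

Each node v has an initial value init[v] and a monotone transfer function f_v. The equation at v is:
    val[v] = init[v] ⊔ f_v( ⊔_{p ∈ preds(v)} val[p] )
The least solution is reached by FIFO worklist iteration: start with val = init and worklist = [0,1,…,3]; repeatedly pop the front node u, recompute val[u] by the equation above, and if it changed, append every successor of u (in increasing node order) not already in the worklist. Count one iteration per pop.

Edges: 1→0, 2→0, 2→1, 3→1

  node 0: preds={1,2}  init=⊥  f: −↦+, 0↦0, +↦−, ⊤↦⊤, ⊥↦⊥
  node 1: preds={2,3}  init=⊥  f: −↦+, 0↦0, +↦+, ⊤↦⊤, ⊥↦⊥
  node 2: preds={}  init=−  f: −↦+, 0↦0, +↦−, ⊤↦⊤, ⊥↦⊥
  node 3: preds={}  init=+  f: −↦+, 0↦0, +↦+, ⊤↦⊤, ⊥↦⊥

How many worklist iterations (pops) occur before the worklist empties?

Trace (5 dequeues):
  [1] u=0 | in − | out + | prev ⊥ | push {}
  [2] u=1 | in ⊤ | out ⊤ | prev ⊥ | push {0}
  [3] u=2 | in ⊥ | out − | ==
  [4] u=3 | in ⊥ | out + | ==
  [5] u=0 | in ⊤ | out ⊤ | prev + | push {}

Converged values:
  [0] ⊤
  [1] ⊤
  [2] −
  [3] +

5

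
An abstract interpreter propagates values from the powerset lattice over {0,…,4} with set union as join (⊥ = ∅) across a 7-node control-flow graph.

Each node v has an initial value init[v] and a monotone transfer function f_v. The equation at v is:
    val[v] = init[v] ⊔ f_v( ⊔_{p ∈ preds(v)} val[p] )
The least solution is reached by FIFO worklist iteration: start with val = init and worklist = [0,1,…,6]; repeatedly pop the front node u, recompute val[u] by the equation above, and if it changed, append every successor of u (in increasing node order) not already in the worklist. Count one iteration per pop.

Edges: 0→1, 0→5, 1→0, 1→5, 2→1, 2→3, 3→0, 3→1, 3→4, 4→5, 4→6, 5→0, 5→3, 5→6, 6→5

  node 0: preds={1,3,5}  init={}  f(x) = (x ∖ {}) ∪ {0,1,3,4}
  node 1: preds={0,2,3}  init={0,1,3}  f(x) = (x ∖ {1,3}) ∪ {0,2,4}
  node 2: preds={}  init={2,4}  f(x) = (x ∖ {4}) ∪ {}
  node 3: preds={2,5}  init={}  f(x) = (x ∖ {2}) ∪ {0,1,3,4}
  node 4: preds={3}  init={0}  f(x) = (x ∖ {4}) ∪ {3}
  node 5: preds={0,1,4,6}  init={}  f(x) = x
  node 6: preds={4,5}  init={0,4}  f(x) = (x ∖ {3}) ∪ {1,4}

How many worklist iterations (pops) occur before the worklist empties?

Worklist (11 pops):
  #1 pop 0: in={0,1,3} → {0,1,3,4} (was {}); enqueue []
  #2 pop 1: in={0,1,2,3,4} → {0,1,2,3,4} (was {0,1,3}); enqueue [0]
  #3 pop 2: in={} → {2,4} (no change)
  #4 pop 3: in={2,4} → {0,1,3,4} (was {}); enqueue [1]
  #5 pop 4: in={0,1,3,4} → {0,1,3} (was {0}); enqueue []
  #6 pop 5: in={0,1,2,3,4} → {0,1,2,3,4} (was {}); enqueue [3]
  #7 pop 6: in={0,1,2,3,4} → {0,1,2,4} (was {0,4}); enqueue [5]
  #8 pop 0: in={0,1,2,3,4} → {0,1,2,3,4} (was {0,1,3,4}); enqueue []
  #9 pop 1: in={0,1,2,3,4} → {0,1,2,3,4} (no change)
  #10 pop 3: in={0,1,2,3,4} → {0,1,3,4} (no change)
  #11 pop 5: in={0,1,2,3,4} → {0,1,2,3,4} (no change)

Fixpoint:
  val[0] = {0,1,2,3,4}
  val[1] = {0,1,2,3,4}
  val[2] = {2,4}
  val[3] = {0,1,3,4}
  val[4] = {0,1,3}
  val[5] = {0,1,2,3,4}
  val[6] = {0,1,2,4}

11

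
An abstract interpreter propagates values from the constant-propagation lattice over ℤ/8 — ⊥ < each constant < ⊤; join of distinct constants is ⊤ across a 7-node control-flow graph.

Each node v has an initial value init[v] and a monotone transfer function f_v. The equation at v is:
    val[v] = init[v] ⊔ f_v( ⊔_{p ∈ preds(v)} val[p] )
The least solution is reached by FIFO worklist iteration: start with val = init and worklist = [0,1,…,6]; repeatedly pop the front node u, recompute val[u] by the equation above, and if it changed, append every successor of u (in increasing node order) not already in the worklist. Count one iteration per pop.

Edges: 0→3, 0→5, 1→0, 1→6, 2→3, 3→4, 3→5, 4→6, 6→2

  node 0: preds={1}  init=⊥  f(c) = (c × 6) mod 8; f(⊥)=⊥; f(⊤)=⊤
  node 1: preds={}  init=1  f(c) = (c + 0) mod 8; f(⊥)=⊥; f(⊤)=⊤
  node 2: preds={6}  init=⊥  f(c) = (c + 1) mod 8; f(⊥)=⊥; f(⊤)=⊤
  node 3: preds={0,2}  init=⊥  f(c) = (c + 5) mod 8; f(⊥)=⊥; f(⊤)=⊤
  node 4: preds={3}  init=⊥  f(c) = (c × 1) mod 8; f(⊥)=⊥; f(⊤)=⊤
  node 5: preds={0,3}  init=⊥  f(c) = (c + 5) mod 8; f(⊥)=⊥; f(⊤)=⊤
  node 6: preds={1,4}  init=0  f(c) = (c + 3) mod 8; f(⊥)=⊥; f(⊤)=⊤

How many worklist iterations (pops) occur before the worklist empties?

Iteration log — 9 steps:
  step 1. node 0  ⊔preds=1  new=6  old=⊥  +wl: 
  step 2. node 1  ⊔preds=⊥  new=1  stable
  step 3. node 2  ⊔preds=0  new=1  old=⊥  +wl: 
  step 4. node 3  ⊔preds=⊤  new=⊤  old=⊥  +wl: 
  step 5. node 4  ⊔preds=⊤  new=⊤  old=⊥  +wl: 
  step 6. node 5  ⊔preds=⊤  new=⊤  old=⊥  +wl: 
  step 7. node 6  ⊔preds=⊤  new=⊤  old=0  +wl: 2
  step 8. node 2  ⊔preds=⊤  new=⊤  old=1  +wl: 3
  step 9. node 3  ⊔preds=⊤  new=⊤  stable

Least fixpoint reached:
  node 0: 6
  node 1: 1
  node 2: ⊤
  node 3: ⊤
  node 4: ⊤
  node 5: ⊤
  node 6: ⊤

9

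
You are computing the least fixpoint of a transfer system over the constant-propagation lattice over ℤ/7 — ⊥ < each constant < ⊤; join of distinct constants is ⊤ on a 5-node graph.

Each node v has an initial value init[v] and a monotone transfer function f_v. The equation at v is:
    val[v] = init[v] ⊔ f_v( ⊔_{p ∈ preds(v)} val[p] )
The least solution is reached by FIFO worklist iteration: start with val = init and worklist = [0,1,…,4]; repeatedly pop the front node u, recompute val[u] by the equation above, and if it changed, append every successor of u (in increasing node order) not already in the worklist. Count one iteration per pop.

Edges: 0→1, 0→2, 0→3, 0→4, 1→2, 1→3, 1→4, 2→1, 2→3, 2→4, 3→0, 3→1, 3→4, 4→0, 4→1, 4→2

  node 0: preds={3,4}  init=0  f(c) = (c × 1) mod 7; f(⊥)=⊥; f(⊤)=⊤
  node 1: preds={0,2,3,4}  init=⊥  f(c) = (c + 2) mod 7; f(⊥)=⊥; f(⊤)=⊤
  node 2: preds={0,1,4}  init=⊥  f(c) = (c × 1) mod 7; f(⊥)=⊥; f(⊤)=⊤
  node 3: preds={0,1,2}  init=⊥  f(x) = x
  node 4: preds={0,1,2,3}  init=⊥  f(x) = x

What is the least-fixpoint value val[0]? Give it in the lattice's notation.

Iteration log — 11 steps:
  step 1. node 0  ⊔preds=⊥  new=0  stable
  step 2. node 1  ⊔preds=0  new=2  old=⊥  +wl: 
  step 3. node 2  ⊔preds=⊤  new=⊤  old=⊥  +wl: 1
  step 4. node 3  ⊔preds=⊤  new=⊤  old=⊥  +wl: 0
  step 5. node 4  ⊔preds=⊤  new=⊤  old=⊥  +wl: 2
  step 6. node 1  ⊔preds=⊤  new=⊤  old=2  +wl: 3,4
  step 7. node 0  ⊔preds=⊤  new=⊤  old=0  +wl: 1
  step 8. node 2  ⊔preds=⊤  new=⊤  stable
  step 9. node 3  ⊔preds=⊤  new=⊤  stable
  step 10. node 4  ⊔preds=⊤  new=⊤  stable
  step 11. node 1  ⊔preds=⊤  new=⊤  stable

Least fixpoint reached:
  node 0: ⊤
  node 1: ⊤
  node 2: ⊤
  node 3: ⊤
  node 4: ⊤

⊤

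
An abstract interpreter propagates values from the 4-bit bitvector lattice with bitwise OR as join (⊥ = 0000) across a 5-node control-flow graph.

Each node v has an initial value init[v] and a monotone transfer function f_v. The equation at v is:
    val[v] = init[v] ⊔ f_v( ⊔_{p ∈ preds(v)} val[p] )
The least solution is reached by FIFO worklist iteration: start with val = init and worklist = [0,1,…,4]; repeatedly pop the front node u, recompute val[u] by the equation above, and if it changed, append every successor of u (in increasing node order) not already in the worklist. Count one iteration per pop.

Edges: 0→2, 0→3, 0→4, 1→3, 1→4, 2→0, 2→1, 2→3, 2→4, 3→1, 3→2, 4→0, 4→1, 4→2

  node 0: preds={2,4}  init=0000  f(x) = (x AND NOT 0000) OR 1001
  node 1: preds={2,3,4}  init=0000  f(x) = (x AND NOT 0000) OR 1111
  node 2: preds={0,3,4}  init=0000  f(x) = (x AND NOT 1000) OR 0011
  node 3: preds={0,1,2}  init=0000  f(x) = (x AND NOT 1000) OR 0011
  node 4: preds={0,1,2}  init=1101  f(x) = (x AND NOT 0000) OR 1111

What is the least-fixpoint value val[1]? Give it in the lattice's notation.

1111

Iteration log — 10 steps:
  step 1. node 0  ⊔preds=1101  new=1101  old=0000  +wl: 
  step 2. node 1  ⊔preds=1101  new=1111  old=0000  +wl: 
  step 3. node 2  ⊔preds=1101  new=0111  old=0000  +wl: 0,1
  step 4. node 3  ⊔preds=1111  new=0111  old=0000  +wl: 2
  step 5. node 4  ⊔preds=1111  new=1111  old=1101  +wl: 
  step 6. node 0  ⊔preds=1111  new=1111  old=1101  +wl: 3,4
  step 7. node 1  ⊔preds=1111  new=1111  stable
  step 8. node 2  ⊔preds=1111  new=0111  stable
  step 9. node 3  ⊔preds=1111  new=0111  stable
  step 10. node 4  ⊔preds=1111  new=1111  stable

Least fixpoint reached:
  node 0: 1111
  node 1: 1111
  node 2: 0111
  node 3: 0111
  node 4: 1111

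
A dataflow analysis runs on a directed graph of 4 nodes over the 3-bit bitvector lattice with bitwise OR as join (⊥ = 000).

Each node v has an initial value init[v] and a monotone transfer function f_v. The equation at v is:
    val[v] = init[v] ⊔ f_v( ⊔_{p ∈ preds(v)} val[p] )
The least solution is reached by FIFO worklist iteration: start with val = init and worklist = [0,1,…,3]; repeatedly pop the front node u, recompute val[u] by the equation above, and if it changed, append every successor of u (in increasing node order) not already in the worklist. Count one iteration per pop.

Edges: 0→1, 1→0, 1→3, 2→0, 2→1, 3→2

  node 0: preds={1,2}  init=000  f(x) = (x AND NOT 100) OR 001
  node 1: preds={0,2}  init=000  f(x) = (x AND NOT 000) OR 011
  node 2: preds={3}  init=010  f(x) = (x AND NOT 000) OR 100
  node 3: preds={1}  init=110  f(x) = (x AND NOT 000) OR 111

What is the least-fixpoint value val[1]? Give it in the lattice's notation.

Worklist (10 pops):
  #1 pop 0: in=010 → 011 (was 000); enqueue []
  #2 pop 1: in=011 → 011 (was 000); enqueue [0]
  #3 pop 2: in=110 → 110 (was 010); enqueue [1]
  #4 pop 3: in=011 → 111 (was 110); enqueue [2]
  #5 pop 0: in=111 → 011 (no change)
  #6 pop 1: in=111 → 111 (was 011); enqueue [0,3]
  #7 pop 2: in=111 → 111 (was 110); enqueue [1]
  #8 pop 0: in=111 → 011 (no change)
  #9 pop 3: in=111 → 111 (no change)
  #10 pop 1: in=111 → 111 (no change)

Fixpoint:
  val[0] = 011
  val[1] = 111
  val[2] = 111
  val[3] = 111

111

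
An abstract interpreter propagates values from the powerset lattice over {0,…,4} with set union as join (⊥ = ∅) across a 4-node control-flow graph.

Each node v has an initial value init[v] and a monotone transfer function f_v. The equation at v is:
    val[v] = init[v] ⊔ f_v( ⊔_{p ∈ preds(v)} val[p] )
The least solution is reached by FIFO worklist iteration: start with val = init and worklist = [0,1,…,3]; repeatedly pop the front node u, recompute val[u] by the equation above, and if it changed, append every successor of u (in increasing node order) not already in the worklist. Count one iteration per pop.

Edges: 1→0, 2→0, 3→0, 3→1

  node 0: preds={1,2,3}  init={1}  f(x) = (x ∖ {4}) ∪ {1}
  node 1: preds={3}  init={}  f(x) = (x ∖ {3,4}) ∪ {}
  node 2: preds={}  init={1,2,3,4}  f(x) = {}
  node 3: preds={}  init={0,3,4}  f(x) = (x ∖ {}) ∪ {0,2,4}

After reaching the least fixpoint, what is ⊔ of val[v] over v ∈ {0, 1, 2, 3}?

{0,1,2,3,4}

Trace (7 dequeues):
  [1] u=0 | in {0,1,2,3,4} | out {0,1,2,3} | prev {1} | push {}
  [2] u=1 | in {0,3,4} | out {0} | prev {} | push {0}
  [3] u=2 | in {} | out {1,2,3,4} | ==
  [4] u=3 | in {} | out {0,2,3,4} | prev {0,3,4} | push {1}
  [5] u=0 | in {0,1,2,3,4} | out {0,1,2,3} | ==
  [6] u=1 | in {0,2,3,4} | out {0,2} | prev {0} | push {0}
  [7] u=0 | in {0,1,2,3,4} | out {0,1,2,3} | ==

Converged values:
  [0] {0,1,2,3}
  [1] {0,2}
  [2] {1,2,3,4}
  [3] {0,2,3,4}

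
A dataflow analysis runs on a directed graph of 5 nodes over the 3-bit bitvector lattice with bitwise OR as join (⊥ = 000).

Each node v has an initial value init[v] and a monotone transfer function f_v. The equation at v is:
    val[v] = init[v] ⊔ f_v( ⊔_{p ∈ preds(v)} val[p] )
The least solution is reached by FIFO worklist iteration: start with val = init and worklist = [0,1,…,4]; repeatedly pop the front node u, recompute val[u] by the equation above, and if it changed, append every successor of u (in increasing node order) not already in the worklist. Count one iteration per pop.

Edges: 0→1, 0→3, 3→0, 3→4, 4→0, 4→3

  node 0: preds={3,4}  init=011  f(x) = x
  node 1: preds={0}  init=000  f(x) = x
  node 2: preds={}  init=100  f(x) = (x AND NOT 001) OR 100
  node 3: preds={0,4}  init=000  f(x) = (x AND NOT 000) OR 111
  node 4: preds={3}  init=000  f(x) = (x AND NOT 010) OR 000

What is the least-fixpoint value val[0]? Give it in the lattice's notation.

111

Trace (8 dequeues):
  [1] u=0 | in 000 | out 011 | ==
  [2] u=1 | in 011 | out 011 | prev 000 | push {}
  [3] u=2 | in 000 | out 100 | ==
  [4] u=3 | in 011 | out 111 | prev 000 | push {0}
  [5] u=4 | in 111 | out 101 | prev 000 | push {3}
  [6] u=0 | in 111 | out 111 | prev 011 | push {1}
  [7] u=3 | in 111 | out 111 | ==
  [8] u=1 | in 111 | out 111 | prev 011 | push {}

Converged values:
  [0] 111
  [1] 111
  [2] 100
  [3] 111
  [4] 101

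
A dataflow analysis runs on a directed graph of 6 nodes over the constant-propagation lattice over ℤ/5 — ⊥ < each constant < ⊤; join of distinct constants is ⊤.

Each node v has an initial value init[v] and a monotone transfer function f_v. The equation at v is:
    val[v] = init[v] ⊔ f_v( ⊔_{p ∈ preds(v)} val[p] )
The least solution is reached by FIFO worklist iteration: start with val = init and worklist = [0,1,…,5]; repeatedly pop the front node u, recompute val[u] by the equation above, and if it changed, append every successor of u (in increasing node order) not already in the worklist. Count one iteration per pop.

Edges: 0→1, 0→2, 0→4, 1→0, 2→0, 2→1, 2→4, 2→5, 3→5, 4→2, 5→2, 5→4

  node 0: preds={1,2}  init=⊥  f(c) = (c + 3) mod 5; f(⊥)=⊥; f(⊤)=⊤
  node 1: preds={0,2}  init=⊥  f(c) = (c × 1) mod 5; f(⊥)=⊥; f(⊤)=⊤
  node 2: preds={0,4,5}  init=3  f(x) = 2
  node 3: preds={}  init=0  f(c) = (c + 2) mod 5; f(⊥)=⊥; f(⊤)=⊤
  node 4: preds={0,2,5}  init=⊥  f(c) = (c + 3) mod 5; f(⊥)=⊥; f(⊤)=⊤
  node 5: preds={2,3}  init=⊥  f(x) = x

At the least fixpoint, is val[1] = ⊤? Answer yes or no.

yes

Iteration log — 10 steps:
  step 1. node 0  ⊔preds=3  new=1  old=⊥  +wl: 
  step 2. node 1  ⊔preds=⊤  new=⊤  old=⊥  +wl: 0
  step 3. node 2  ⊔preds=1  new=⊤  old=3  +wl: 1
  step 4. node 3  ⊔preds=⊥  new=0  stable
  step 5. node 4  ⊔preds=⊤  new=⊤  old=⊥  +wl: 2
  step 6. node 5  ⊔preds=⊤  new=⊤  old=⊥  +wl: 4
  step 7. node 0  ⊔preds=⊤  new=⊤  old=1  +wl: 
  step 8. node 1  ⊔preds=⊤  new=⊤  stable
  step 9. node 2  ⊔preds=⊤  new=⊤  stable
  step 10. node 4  ⊔preds=⊤  new=⊤  stable

Least fixpoint reached:
  node 0: ⊤
  node 1: ⊤
  node 2: ⊤
  node 3: 0
  node 4: ⊤
  node 5: ⊤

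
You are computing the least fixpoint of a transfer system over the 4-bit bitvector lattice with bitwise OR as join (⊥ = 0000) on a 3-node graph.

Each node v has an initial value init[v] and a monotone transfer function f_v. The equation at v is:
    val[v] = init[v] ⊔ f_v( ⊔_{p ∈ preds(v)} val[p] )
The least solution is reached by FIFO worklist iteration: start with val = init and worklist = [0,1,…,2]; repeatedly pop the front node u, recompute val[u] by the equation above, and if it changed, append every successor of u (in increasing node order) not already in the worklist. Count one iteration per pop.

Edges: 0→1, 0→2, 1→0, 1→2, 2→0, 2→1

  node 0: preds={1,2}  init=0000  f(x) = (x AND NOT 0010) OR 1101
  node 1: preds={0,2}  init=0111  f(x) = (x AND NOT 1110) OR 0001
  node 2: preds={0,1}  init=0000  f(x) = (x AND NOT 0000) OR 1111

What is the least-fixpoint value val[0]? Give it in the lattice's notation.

1101

Iteration log — 5 steps:
  step 1. node 0  ⊔preds=0111  new=1101  old=0000  +wl: 
  step 2. node 1  ⊔preds=1101  new=0111  stable
  step 3. node 2  ⊔preds=1111  new=1111  old=0000  +wl: 0,1
  step 4. node 0  ⊔preds=1111  new=1101  stable
  step 5. node 1  ⊔preds=1111  new=0111  stable

Least fixpoint reached:
  node 0: 1101
  node 1: 0111
  node 2: 1111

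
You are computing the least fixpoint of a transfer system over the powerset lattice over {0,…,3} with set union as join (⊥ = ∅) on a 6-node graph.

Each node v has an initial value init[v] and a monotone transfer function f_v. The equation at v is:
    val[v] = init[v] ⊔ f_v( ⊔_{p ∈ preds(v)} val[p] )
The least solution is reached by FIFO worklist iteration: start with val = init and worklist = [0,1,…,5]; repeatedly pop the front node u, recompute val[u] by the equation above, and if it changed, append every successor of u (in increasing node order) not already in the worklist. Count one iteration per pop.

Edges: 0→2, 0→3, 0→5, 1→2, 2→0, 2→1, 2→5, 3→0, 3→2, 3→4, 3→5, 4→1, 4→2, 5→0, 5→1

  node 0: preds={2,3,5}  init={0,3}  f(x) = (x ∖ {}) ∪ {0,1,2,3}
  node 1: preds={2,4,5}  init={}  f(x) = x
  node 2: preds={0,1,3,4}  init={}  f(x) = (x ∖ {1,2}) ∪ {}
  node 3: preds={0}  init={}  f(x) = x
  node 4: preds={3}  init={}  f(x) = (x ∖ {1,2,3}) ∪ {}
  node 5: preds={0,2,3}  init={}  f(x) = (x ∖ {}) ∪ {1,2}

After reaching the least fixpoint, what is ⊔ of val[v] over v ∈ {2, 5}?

{0,1,2,3}

Trace (9 dequeues):
  [1] u=0 | in {} | out {0,1,2,3} | prev {0,3} | push {}
  [2] u=1 | in {} | out {} | ==
  [3] u=2 | in {0,1,2,3} | out {0,3} | prev {} | push {0,1}
  [4] u=3 | in {0,1,2,3} | out {0,1,2,3} | prev {} | push {2}
  [5] u=4 | in {0,1,2,3} | out {0} | prev {} | push {}
  [6] u=5 | in {0,1,2,3} | out {0,1,2,3} | prev {} | push {}
  [7] u=0 | in {0,1,2,3} | out {0,1,2,3} | ==
  [8] u=1 | in {0,1,2,3} | out {0,1,2,3} | prev {} | push {}
  [9] u=2 | in {0,1,2,3} | out {0,3} | ==

Converged values:
  [0] {0,1,2,3}
  [1] {0,1,2,3}
  [2] {0,3}
  [3] {0,1,2,3}
  [4] {0}
  [5] {0,1,2,3}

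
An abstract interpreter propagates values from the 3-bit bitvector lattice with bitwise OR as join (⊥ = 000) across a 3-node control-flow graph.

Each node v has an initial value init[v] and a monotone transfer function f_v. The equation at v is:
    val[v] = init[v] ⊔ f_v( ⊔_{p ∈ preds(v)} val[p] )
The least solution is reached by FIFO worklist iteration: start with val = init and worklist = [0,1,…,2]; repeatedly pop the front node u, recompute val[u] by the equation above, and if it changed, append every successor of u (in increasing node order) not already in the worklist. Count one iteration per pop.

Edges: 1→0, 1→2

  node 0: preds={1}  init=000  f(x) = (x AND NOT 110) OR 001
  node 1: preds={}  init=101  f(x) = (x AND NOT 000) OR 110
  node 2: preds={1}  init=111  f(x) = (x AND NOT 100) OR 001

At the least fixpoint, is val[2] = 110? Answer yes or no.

no

Iteration log — 4 steps:
  step 1. node 0  ⊔preds=101  new=001  old=000  +wl: 
  step 2. node 1  ⊔preds=000  new=111  old=101  +wl: 0
  step 3. node 2  ⊔preds=111  new=111  stable
  step 4. node 0  ⊔preds=111  new=001  stable

Least fixpoint reached:
  node 0: 001
  node 1: 111
  node 2: 111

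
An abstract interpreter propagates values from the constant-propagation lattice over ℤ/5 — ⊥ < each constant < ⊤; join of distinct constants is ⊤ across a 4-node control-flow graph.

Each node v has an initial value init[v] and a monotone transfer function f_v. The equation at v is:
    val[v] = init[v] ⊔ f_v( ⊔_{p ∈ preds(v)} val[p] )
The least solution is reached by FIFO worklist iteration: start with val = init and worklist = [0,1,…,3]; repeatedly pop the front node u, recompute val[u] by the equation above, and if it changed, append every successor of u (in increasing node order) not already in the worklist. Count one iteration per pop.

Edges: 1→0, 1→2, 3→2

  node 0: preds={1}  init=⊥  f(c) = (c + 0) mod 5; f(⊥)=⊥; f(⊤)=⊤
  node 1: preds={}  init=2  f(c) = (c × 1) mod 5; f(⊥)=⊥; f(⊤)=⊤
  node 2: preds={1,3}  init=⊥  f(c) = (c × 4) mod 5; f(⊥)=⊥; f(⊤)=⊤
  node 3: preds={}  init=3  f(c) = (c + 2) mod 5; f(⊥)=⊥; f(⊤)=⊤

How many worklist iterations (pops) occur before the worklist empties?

Trace (4 dequeues):
  [1] u=0 | in 2 | out 2 | prev ⊥ | push {}
  [2] u=1 | in ⊥ | out 2 | ==
  [3] u=2 | in ⊤ | out ⊤ | prev ⊥ | push {}
  [4] u=3 | in ⊥ | out 3 | ==

Converged values:
  [0] 2
  [1] 2
  [2] ⊤
  [3] 3

4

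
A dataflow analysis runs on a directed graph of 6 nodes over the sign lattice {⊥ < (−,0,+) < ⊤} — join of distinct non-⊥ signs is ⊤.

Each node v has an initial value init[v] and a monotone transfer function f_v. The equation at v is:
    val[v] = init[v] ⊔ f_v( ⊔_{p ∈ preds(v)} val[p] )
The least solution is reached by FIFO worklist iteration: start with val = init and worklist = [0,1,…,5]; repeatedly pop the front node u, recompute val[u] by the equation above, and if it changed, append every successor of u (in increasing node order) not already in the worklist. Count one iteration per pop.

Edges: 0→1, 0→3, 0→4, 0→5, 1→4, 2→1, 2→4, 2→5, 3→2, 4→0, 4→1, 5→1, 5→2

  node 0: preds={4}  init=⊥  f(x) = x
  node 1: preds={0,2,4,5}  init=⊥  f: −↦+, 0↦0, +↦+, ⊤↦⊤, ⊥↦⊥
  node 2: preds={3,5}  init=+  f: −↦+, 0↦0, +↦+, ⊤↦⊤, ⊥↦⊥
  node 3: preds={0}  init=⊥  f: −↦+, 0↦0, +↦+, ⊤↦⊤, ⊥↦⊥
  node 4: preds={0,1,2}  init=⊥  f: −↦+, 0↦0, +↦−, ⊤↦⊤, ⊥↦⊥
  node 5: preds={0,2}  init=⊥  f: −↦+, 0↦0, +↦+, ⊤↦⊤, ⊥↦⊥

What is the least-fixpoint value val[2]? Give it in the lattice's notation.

Worklist (19 pops):
  #1 pop 0: in=⊥ → ⊥ (no change)
  #2 pop 1: in=+ → + (was ⊥); enqueue []
  #3 pop 2: in=⊥ → + (no change)
  #4 pop 3: in=⊥ → ⊥ (no change)
  #5 pop 4: in=+ → − (was ⊥); enqueue [0,1]
  #6 pop 5: in=+ → + (was ⊥); enqueue [2]
  #7 pop 0: in=− → − (was ⊥); enqueue [3,4,5]
  #8 pop 1: in=⊤ → ⊤ (was +); enqueue []
  #9 pop 2: in=+ → + (no change)
  #10 pop 3: in=− → + (was ⊥); enqueue [2]
  #11 pop 4: in=⊤ → ⊤ (was −); enqueue [0,1]
  #12 pop 5: in=⊤ → ⊤ (was +); enqueue []
  #13 pop 2: in=⊤ → ⊤ (was +); enqueue [4,5]
  #14 pop 0: in=⊤ → ⊤ (was −); enqueue [3]
  #15 pop 1: in=⊤ → ⊤ (no change)
  #16 pop 4: in=⊤ → ⊤ (no change)
  #17 pop 5: in=⊤ → ⊤ (no change)
  #18 pop 3: in=⊤ → ⊤ (was +); enqueue [2]
  #19 pop 2: in=⊤ → ⊤ (no change)

Fixpoint:
  val[0] = ⊤
  val[1] = ⊤
  val[2] = ⊤
  val[3] = ⊤
  val[4] = ⊤
  val[5] = ⊤

⊤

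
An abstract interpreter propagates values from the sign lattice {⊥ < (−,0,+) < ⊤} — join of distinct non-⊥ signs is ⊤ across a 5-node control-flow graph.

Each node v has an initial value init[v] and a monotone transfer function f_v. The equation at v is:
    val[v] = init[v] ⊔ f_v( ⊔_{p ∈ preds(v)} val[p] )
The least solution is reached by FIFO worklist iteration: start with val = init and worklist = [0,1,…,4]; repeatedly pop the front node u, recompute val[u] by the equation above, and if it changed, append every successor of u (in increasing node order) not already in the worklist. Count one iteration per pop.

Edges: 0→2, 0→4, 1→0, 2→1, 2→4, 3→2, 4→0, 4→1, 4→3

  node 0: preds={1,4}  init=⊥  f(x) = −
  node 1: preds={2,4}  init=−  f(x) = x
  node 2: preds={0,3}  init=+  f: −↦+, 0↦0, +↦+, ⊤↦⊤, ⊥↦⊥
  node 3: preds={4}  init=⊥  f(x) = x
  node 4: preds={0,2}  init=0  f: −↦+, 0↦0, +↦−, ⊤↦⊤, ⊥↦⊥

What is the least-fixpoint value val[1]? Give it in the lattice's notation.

Trace (11 dequeues):
  [1] u=0 | in ⊤ | out − | prev ⊥ | push {}
  [2] u=1 | in ⊤ | out ⊤ | prev − | push {0}
  [3] u=2 | in − | out + | ==
  [4] u=3 | in 0 | out 0 | prev ⊥ | push {2}
  [5] u=4 | in ⊤ | out ⊤ | prev 0 | push {1,3}
  [6] u=0 | in ⊤ | out − | ==
  [7] u=2 | in ⊤ | out ⊤ | prev + | push {4}
  [8] u=1 | in ⊤ | out ⊤ | ==
  [9] u=3 | in ⊤ | out ⊤ | prev 0 | push {2}
  [10] u=4 | in ⊤ | out ⊤ | ==
  [11] u=2 | in ⊤ | out ⊤ | ==

Converged values:
  [0] −
  [1] ⊤
  [2] ⊤
  [3] ⊤
  [4] ⊤

⊤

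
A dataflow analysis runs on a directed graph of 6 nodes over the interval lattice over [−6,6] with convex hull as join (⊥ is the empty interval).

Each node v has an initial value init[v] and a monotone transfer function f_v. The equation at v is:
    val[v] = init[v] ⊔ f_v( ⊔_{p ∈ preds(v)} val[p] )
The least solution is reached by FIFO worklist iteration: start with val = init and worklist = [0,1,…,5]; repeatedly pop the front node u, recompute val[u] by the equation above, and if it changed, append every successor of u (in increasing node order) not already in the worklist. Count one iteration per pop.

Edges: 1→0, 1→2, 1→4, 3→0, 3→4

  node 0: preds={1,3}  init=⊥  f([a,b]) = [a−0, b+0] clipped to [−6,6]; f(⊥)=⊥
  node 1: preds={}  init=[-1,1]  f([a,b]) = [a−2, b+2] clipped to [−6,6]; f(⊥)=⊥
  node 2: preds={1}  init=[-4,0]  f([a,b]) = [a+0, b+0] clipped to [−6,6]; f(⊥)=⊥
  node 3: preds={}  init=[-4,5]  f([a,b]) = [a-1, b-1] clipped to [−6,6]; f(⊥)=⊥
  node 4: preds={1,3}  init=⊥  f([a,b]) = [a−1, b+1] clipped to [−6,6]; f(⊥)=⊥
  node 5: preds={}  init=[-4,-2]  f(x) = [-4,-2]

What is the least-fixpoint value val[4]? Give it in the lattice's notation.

Iteration log — 6 steps:
  step 1. node 0  ⊔preds=[-4,5]  new=[-4,5]  old=⊥  +wl: 
  step 2. node 1  ⊔preds=⊥  new=[-1,1]  stable
  step 3. node 2  ⊔preds=[-1,1]  new=[-4,1]  old=[-4,0]  +wl: 
  step 4. node 3  ⊔preds=⊥  new=[-4,5]  stable
  step 5. node 4  ⊔preds=[-4,5]  new=[-5,6]  old=⊥  +wl: 
  step 6. node 5  ⊔preds=⊥  new=[-4,-2]  stable

Least fixpoint reached:
  node 0: [-4,5]
  node 1: [-1,1]
  node 2: [-4,1]
  node 3: [-4,5]
  node 4: [-5,6]
  node 5: [-4,-2]

[-5,6]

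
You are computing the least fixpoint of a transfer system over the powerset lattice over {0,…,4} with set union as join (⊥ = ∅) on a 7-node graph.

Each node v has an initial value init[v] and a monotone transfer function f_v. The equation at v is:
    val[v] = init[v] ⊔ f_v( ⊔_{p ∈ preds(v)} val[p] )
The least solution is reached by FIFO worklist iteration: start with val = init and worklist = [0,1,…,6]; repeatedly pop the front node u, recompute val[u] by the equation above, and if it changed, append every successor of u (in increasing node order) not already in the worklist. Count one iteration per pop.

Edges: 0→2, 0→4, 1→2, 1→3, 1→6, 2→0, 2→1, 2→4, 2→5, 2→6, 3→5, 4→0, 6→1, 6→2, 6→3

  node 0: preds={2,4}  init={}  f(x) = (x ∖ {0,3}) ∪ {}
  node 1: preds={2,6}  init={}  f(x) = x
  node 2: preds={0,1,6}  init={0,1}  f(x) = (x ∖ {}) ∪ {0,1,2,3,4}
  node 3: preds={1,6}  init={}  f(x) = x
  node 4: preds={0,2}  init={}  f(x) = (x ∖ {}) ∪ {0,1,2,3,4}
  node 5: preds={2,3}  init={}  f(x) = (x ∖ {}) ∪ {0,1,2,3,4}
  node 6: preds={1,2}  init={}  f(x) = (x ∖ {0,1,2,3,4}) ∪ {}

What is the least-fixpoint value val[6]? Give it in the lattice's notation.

Worklist (14 pops):
  #1 pop 0: in={0,1} → {1} (was {}); enqueue []
  #2 pop 1: in={0,1} → {0,1} (was {}); enqueue []
  #3 pop 2: in={0,1} → {0,1,2,3,4} (was {0,1}); enqueue [0,1]
  #4 pop 3: in={0,1} → {0,1} (was {}); enqueue []
  #5 pop 4: in={0,1,2,3,4} → {0,1,2,3,4} (was {}); enqueue []
  #6 pop 5: in={0,1,2,3,4} → {0,1,2,3,4} (was {}); enqueue []
  #7 pop 6: in={0,1,2,3,4} → {} (no change)
  #8 pop 0: in={0,1,2,3,4} → {1,2,4} (was {1}); enqueue [2,4]
  #9 pop 1: in={0,1,2,3,4} → {0,1,2,3,4} (was {0,1}); enqueue [3,6]
  #10 pop 2: in={0,1,2,3,4} → {0,1,2,3,4} (no change)
  #11 pop 4: in={0,1,2,3,4} → {0,1,2,3,4} (no change)
  #12 pop 3: in={0,1,2,3,4} → {0,1,2,3,4} (was {0,1}); enqueue [5]
  #13 pop 6: in={0,1,2,3,4} → {} (no change)
  #14 pop 5: in={0,1,2,3,4} → {0,1,2,3,4} (no change)

Fixpoint:
  val[0] = {1,2,4}
  val[1] = {0,1,2,3,4}
  val[2] = {0,1,2,3,4}
  val[3] = {0,1,2,3,4}
  val[4] = {0,1,2,3,4}
  val[5] = {0,1,2,3,4}
  val[6] = {}

{}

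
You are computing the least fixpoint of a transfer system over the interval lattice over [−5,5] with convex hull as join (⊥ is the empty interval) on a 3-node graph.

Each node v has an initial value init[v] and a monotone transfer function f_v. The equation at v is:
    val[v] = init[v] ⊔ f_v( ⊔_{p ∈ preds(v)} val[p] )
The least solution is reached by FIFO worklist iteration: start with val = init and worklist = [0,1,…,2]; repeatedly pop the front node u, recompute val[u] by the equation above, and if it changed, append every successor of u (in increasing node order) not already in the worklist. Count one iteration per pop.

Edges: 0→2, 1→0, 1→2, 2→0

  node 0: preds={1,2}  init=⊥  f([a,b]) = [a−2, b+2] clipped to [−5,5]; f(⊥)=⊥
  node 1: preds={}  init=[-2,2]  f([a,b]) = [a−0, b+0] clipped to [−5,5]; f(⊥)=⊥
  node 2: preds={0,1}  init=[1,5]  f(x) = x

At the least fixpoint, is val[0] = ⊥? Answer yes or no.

Iteration log — 6 steps:
  step 1. node 0  ⊔preds=[-2,5]  new=[-4,5]  old=⊥  +wl: 
  step 2. node 1  ⊔preds=⊥  new=[-2,2]  stable
  step 3. node 2  ⊔preds=[-4,5]  new=[-4,5]  old=[1,5]  +wl: 0
  step 4. node 0  ⊔preds=[-4,5]  new=[-5,5]  old=[-4,5]  +wl: 2
  step 5. node 2  ⊔preds=[-5,5]  new=[-5,5]  old=[-4,5]  +wl: 0
  step 6. node 0  ⊔preds=[-5,5]  new=[-5,5]  stable

Least fixpoint reached:
  node 0: [-5,5]
  node 1: [-2,2]
  node 2: [-5,5]

no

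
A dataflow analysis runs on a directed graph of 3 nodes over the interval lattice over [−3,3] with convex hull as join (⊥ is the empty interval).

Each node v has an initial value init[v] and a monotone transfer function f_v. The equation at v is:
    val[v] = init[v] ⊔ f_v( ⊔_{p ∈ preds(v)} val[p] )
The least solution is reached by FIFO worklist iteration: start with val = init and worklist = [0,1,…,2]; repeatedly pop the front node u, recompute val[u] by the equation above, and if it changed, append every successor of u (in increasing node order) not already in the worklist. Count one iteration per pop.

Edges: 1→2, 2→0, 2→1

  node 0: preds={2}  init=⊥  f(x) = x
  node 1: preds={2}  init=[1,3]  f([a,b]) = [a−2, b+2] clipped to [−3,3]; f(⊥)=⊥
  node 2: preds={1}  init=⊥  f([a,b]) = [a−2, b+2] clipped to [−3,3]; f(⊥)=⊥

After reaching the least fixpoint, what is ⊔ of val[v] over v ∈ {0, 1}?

[-3,3]

Worklist (8 pops):
  #1 pop 0: in=⊥ → ⊥ (no change)
  #2 pop 1: in=⊥ → [1,3] (no change)
  #3 pop 2: in=[1,3] → [-1,3] (was ⊥); enqueue [0,1]
  #4 pop 0: in=[-1,3] → [-1,3] (was ⊥); enqueue []
  #5 pop 1: in=[-1,3] → [-3,3] (was [1,3]); enqueue [2]
  #6 pop 2: in=[-3,3] → [-3,3] (was [-1,3]); enqueue [0,1]
  #7 pop 0: in=[-3,3] → [-3,3] (was [-1,3]); enqueue []
  #8 pop 1: in=[-3,3] → [-3,3] (no change)

Fixpoint:
  val[0] = [-3,3]
  val[1] = [-3,3]
  val[2] = [-3,3]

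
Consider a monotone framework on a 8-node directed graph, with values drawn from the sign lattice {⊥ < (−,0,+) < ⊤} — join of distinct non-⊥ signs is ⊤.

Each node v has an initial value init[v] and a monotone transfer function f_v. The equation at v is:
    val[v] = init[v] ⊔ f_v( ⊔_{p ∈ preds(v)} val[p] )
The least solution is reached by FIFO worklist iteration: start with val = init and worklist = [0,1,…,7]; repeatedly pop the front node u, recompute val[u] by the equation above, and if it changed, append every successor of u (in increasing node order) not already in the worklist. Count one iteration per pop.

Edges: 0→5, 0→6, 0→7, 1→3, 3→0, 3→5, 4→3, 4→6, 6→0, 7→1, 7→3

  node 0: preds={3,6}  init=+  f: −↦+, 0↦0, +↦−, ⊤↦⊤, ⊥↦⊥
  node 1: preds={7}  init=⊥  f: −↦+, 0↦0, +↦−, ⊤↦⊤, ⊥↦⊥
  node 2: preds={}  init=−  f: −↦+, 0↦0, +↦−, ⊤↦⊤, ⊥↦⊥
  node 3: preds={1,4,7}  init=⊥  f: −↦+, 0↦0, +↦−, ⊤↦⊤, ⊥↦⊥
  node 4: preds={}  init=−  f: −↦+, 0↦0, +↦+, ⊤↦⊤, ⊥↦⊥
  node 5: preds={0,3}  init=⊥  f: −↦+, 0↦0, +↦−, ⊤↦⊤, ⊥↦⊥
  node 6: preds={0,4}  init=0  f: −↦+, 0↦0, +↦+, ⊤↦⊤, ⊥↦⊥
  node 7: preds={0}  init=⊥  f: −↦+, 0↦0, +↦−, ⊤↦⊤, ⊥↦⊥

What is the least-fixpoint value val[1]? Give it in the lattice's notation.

Worklist (13 pops):
  #1 pop 0: in=0 → ⊤ (was +); enqueue []
  #2 pop 1: in=⊥ → ⊥ (no change)
  #3 pop 2: in=⊥ → − (no change)
  #4 pop 3: in=− → + (was ⊥); enqueue [0]
  #5 pop 4: in=⊥ → − (no change)
  #6 pop 5: in=⊤ → ⊤ (was ⊥); enqueue []
  #7 pop 6: in=⊤ → ⊤ (was 0); enqueue []
  #8 pop 7: in=⊤ → ⊤ (was ⊥); enqueue [1,3]
  #9 pop 0: in=⊤ → ⊤ (no change)
  #10 pop 1: in=⊤ → ⊤ (was ⊥); enqueue []
  #11 pop 3: in=⊤ → ⊤ (was +); enqueue [0,5]
  #12 pop 0: in=⊤ → ⊤ (no change)
  #13 pop 5: in=⊤ → ⊤ (no change)

Fixpoint:
  val[0] = ⊤
  val[1] = ⊤
  val[2] = −
  val[3] = ⊤
  val[4] = −
  val[5] = ⊤
  val[6] = ⊤
  val[7] = ⊤

⊤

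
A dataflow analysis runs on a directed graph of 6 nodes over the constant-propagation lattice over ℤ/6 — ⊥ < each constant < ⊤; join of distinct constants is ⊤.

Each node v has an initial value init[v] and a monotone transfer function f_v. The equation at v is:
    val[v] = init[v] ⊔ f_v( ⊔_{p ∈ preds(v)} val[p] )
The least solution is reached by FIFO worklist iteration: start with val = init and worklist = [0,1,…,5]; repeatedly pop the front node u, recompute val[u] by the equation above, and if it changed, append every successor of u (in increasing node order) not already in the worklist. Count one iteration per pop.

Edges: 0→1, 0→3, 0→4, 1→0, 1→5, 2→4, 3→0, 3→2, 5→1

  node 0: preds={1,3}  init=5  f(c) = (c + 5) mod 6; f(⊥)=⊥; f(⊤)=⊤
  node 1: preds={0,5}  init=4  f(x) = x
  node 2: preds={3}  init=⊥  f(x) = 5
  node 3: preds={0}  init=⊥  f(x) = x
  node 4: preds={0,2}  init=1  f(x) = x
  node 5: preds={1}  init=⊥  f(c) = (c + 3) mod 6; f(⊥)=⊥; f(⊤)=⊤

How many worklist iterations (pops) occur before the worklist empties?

Trace (9 dequeues):
  [1] u=0 | in 4 | out ⊤ | prev 5 | push {}
  [2] u=1 | in ⊤ | out ⊤ | prev 4 | push {0}
  [3] u=2 | in ⊥ | out 5 | prev ⊥ | push {}
  [4] u=3 | in ⊤ | out ⊤ | prev ⊥ | push {2}
  [5] u=4 | in ⊤ | out ⊤ | prev 1 | push {}
  [6] u=5 | in ⊤ | out ⊤ | prev ⊥ | push {1}
  [7] u=0 | in ⊤ | out ⊤ | ==
  [8] u=2 | in ⊤ | out 5 | ==
  [9] u=1 | in ⊤ | out ⊤ | ==

Converged values:
  [0] ⊤
  [1] ⊤
  [2] 5
  [3] ⊤
  [4] ⊤
  [5] ⊤

9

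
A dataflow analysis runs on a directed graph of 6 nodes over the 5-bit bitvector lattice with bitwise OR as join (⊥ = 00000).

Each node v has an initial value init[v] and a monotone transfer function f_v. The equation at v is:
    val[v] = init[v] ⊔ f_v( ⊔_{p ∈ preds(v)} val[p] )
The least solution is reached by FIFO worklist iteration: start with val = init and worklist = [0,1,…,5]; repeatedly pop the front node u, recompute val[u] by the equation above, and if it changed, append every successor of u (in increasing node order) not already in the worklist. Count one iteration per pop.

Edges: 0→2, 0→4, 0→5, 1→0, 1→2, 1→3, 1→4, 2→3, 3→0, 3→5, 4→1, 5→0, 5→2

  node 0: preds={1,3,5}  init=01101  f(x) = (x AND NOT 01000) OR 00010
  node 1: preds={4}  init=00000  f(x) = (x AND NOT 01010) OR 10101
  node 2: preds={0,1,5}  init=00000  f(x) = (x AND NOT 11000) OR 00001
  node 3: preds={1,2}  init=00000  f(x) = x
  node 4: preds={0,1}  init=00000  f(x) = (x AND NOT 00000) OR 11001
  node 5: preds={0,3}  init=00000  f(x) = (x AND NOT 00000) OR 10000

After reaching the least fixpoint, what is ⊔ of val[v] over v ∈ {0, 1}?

Trace (11 dequeues):
  [1] u=0 | in 00000 | out 01111 | prev 01101 | push {}
  [2] u=1 | in 00000 | out 10101 | prev 00000 | push {0}
  [3] u=2 | in 11111 | out 00111 | prev 00000 | push {}
  [4] u=3 | in 10111 | out 10111 | prev 00000 | push {}
  [5] u=4 | in 11111 | out 11111 | prev 00000 | push {1}
  [6] u=5 | in 11111 | out 11111 | prev 00000 | push {2}
  [7] u=0 | in 11111 | out 11111 | prev 01111 | push {4,5}
  [8] u=1 | in 11111 | out 10101 | ==
  [9] u=2 | in 11111 | out 00111 | ==
  [10] u=4 | in 11111 | out 11111 | ==
  [11] u=5 | in 11111 | out 11111 | ==

Converged values:
  [0] 11111
  [1] 10101
  [2] 00111
  [3] 10111
  [4] 11111
  [5] 11111

11111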